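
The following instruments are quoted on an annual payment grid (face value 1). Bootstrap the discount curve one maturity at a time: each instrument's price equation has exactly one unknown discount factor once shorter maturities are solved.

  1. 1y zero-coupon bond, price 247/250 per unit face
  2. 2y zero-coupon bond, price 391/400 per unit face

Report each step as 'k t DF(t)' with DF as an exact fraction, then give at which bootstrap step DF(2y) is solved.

1 1 247/250
2 2 391/400
DF(2y) is solved at step 2

step 1 [1y] zero: DF = P = 247/250 ≈ 0.988000
step 2 [2y] zero: DF = P = 391/400 ≈ 0.977500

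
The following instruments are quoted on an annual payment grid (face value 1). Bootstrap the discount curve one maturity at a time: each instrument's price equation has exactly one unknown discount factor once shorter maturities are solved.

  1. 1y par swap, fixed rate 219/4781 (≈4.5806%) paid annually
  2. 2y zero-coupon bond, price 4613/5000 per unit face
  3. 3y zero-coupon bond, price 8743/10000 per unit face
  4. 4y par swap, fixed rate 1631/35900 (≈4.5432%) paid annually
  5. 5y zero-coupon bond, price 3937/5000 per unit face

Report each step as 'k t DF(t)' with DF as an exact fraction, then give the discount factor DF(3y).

1 1 4781/5000
2 2 4613/5000
3 3 8743/10000
4 4 8369/10000
5 5 3937/5000
DF(3y) = 8743/10000 ≈ 0.874300

step 1 [1y] swap r/1=219/4781: DF=(1 − 219/4781·(0))/(1+219/4781) = 4781/5000 ≈ 0.956200
step 2 [2y] zero: DF = P = 4613/5000 ≈ 0.922600
step 3 [3y] zero: DF = P = 8743/10000 ≈ 0.874300
step 4 [4y] swap r/1=1631/35900: DF=(1 − 1631/35900·(0.956200+0.922600+0.874300))/(1+1631/35900) = 8369/10000 ≈ 0.836900
step 5 [5y] zero: DF = P = 3937/5000 ≈ 0.787400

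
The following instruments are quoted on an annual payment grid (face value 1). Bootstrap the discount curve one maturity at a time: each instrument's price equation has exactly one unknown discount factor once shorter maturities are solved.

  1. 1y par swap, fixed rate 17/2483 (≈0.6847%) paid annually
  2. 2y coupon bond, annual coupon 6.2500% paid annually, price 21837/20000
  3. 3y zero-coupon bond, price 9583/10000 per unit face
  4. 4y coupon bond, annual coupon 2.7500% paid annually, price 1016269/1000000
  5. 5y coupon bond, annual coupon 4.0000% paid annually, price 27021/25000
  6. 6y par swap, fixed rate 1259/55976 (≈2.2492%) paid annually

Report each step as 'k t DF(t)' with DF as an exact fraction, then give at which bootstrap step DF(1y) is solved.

step 1 [1y] swap r/1=17/2483: DF=(1 − 17/2483·(0))/(1+17/2483) = 2483/2500 ≈ 0.993200
step 2 [2y] bond c/1=1/16: DF=(21837/20000 − 1/16·(0.993200))/(1+1/16) = 2423/2500 ≈ 0.969200
step 3 [3y] zero: DF = P = 9583/10000 ≈ 0.958300
step 4 [4y] bond c/1=11/400: DF=(1016269/1000000 − 11/400·(0.993200+0.969200+0.958300))/(1+11/400) = 9109/10000 ≈ 0.910900
step 5 [5y] bond c/1=1/25: DF=(27021/25000 − 1/25·(0.993200+0.969200+0.958300+0.910900))/(1+1/25) = 8919/10000 ≈ 0.891900
step 6 [6y] swap r/1=1259/55976: DF=(1 − 1259/55976·(0.993200+0.969200+0.958300+0.910900+0.891900))/(1+1259/55976) = 8741/10000 ≈ 0.874100

1 1 2483/2500
2 2 2423/2500
3 3 9583/10000
4 4 9109/10000
5 5 8919/10000
6 6 8741/10000
DF(1y) is solved at step 1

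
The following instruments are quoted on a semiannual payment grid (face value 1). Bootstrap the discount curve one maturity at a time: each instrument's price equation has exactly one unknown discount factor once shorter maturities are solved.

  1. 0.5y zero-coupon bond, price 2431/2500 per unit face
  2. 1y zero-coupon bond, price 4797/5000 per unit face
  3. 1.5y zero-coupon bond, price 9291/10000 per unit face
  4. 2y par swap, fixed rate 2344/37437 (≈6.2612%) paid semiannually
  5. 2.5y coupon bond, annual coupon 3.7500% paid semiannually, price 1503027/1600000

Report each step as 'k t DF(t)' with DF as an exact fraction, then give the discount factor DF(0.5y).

step 1 [0.5y] zero: DF = P = 2431/2500 ≈ 0.972400
step 2 [1y] zero: DF = P = 4797/5000 ≈ 0.959400
step 3 [1.5y] zero: DF = P = 9291/10000 ≈ 0.929100
step 4 [2y] swap r/2=1172/37437: DF=(1 − 1172/37437·(0.972400+0.959400+0.929100))/(1+1172/37437) = 2207/2500 ≈ 0.882800
step 5 [2.5y] bond c/2=3/160: DF=(1503027/1600000 − 3/160·(0.972400+0.959400+0.929100+0.882800))/(1+3/160) = 2133/2500 ≈ 0.853200

1 1/2 2431/2500
2 1 4797/5000
3 3/2 9291/10000
4 2 2207/2500
5 5/2 2133/2500
DF(0.5y) = 2431/2500 ≈ 0.972400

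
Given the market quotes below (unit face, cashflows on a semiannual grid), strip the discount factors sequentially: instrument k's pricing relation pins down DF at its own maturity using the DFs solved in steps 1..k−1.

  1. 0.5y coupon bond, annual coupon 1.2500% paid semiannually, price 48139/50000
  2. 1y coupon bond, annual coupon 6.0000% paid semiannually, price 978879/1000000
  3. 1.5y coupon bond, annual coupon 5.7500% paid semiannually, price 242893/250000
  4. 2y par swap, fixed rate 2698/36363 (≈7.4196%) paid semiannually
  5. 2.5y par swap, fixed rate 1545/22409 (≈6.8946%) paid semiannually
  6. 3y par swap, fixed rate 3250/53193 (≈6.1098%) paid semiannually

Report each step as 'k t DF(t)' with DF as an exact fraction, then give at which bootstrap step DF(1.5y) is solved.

step 1 [0.5y] bond c/2=1/160: DF=(48139/50000 − 1/160·(0))/(1+1/160) = 598/625 ≈ 0.956800
step 2 [1y] bond c/2=3/100: DF=(978879/1000000 − 3/100·(0.956800))/(1+3/100) = 369/400 ≈ 0.922500
step 3 [1.5y] bond c/2=23/800: DF=(242893/250000 − 23/800·(0.956800+0.922500))/(1+23/800) = 8919/10000 ≈ 0.891900
step 4 [2y] swap r/2=1349/36363: DF=(1 − 1349/36363·(0.956800+0.922500+0.891900))/(1+1349/36363) = 8651/10000 ≈ 0.865100
step 5 [2.5y] swap r/2=1545/44818: DF=(1 − 1545/44818·(0.956800+0.922500+0.891900+0.865100))/(1+1545/44818) = 1691/2000 ≈ 0.845500
step 6 [3y] swap r/2=1625/53193: DF=(1 − 1625/53193·(0.956800+0.922500+0.891900+0.865100+0.845500))/(1+1625/53193) = 67/80 ≈ 0.837500

1 1/2 598/625
2 1 369/400
3 3/2 8919/10000
4 2 8651/10000
5 5/2 1691/2000
6 3 67/80
DF(1.5y) is solved at step 3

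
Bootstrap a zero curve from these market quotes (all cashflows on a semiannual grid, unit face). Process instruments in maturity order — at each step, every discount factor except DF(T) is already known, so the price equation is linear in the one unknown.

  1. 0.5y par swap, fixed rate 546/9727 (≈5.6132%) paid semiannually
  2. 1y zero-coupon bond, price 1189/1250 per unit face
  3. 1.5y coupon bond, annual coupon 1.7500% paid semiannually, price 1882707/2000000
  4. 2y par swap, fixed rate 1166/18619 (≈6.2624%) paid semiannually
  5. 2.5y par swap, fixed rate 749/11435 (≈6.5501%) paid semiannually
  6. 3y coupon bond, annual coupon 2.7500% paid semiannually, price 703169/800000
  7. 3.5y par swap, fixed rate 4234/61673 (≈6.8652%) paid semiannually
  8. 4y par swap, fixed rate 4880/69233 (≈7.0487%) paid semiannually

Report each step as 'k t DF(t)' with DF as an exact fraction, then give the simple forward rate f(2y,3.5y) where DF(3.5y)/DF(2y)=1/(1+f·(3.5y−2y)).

1 1/2 9727/10000
2 1 1189/1250
3 3/2 1833/2000
4 2 4417/5000
5 5/2 4251/5000
6 3 161/200
7 7/2 7883/10000
8 4 189/250
f(2y,3.5y) = ((4417/5000)/(7883/10000) − 1)/(3/2) = 634/7883 ≈ 8.0426%

step 1 [0.5y] swap r/2=273/9727: DF=(1 − 273/9727·(0))/(1+273/9727) = 9727/10000 ≈ 0.972700
step 2 [1y] zero: DF = P = 1189/1250 ≈ 0.951200
step 3 [1.5y] bond c/2=7/800: DF=(1882707/2000000 − 7/800·(0.972700+0.951200))/(1+7/800) = 1833/2000 ≈ 0.916500
step 4 [2y] swap r/2=583/18619: DF=(1 − 583/18619·(0.972700+0.951200+0.916500))/(1+583/18619) = 4417/5000 ≈ 0.883400
step 5 [2.5y] swap r/2=749/22870: DF=(1 − 749/22870·(0.972700+0.951200+0.916500+0.883400))/(1+749/22870) = 4251/5000 ≈ 0.850200
step 6 [3y] bond c/2=11/800: DF=(703169/800000 − 11/800·(0.972700+0.951200+0.916500+0.883400+0.850200))/(1+11/800) = 161/200 ≈ 0.805000
step 7 [3.5y] swap r/2=2117/61673: DF=(1 − 2117/61673·(0.972700+0.951200+0.916500+0.883400+0.850200+0.805000))/(1+2117/61673) = 7883/10000 ≈ 0.788300
step 8 [4y] swap r/2=2440/69233: DF=(1 − 2440/69233·(0.972700+0.951200+0.916500+0.883400+0.850200+0.805000+0.788300))/(1+2440/69233) = 189/250 ≈ 0.756000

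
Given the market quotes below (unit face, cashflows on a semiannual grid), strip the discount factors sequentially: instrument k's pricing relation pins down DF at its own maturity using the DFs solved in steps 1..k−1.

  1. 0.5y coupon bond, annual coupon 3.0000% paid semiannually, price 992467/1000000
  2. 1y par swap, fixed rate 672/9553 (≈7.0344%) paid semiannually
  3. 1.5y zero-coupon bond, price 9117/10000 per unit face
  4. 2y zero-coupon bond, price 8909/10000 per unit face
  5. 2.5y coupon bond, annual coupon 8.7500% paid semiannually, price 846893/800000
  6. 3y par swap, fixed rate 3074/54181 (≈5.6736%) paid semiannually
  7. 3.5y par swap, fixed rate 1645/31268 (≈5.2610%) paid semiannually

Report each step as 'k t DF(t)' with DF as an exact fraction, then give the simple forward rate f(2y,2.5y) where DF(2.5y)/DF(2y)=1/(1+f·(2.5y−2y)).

step 1 [0.5y] bond c/2=3/200: DF=(992467/1000000 − 3/200·(0))/(1+3/200) = 4889/5000 ≈ 0.977800
step 2 [1y] swap r/2=336/9553: DF=(1 − 336/9553·(0.977800))/(1+336/9553) = 583/625 ≈ 0.932800
step 3 [1.5y] zero: DF = P = 9117/10000 ≈ 0.911700
step 4 [2y] zero: DF = P = 8909/10000 ≈ 0.890900
step 5 [2.5y] bond c/2=7/160: DF=(846893/800000 − 7/160·(0.977800+0.932800+0.911700+0.890900))/(1+7/160) = 4293/5000 ≈ 0.858600
step 6 [3y] swap r/2=1537/54181: DF=(1 − 1537/54181·(0.977800+0.932800+0.911700+0.890900+0.858600))/(1+1537/54181) = 8463/10000 ≈ 0.846300
step 7 [3.5y] swap r/2=1645/62536: DF=(1 − 1645/62536·(0.977800+0.932800+0.911700+0.890900+0.858600+0.846300))/(1+1645/62536) = 1671/2000 ≈ 0.835500

1 1/2 4889/5000
2 1 583/625
3 3/2 9117/10000
4 2 8909/10000
5 5/2 4293/5000
6 3 8463/10000
7 7/2 1671/2000
f(2y,2.5y) = ((8909/10000)/(4293/5000) − 1)/(1/2) = 323/4293 ≈ 7.5239%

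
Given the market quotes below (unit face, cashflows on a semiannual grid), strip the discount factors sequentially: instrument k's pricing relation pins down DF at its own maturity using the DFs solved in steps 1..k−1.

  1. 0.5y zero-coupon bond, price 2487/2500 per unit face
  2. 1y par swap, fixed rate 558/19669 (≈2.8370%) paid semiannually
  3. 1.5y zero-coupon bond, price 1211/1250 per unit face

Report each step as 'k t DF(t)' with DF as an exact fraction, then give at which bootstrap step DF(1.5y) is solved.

step 1 [0.5y] zero: DF = P = 2487/2500 ≈ 0.994800
step 2 [1y] swap r/2=279/19669: DF=(1 − 279/19669·(0.994800))/(1+279/19669) = 9721/10000 ≈ 0.972100
step 3 [1.5y] zero: DF = P = 1211/1250 ≈ 0.968800

1 1/2 2487/2500
2 1 9721/10000
3 3/2 1211/1250
DF(1.5y) is solved at step 3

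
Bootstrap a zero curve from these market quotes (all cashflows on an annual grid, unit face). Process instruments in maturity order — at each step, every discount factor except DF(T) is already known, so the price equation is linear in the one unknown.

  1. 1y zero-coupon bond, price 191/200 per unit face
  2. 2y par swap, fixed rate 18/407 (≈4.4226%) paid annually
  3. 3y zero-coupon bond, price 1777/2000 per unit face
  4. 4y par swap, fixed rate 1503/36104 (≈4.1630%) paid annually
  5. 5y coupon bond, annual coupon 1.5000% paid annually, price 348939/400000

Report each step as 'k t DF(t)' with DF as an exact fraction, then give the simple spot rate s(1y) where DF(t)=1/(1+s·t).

1 1 191/200
2 2 2293/2500
3 3 1777/2000
4 4 8497/10000
5 5 8061/10000
s(1y) = (1/(191/200) − 1)/(1) = 9/191 ≈ 4.7120%

step 1 [1y] zero: DF = P = 191/200 ≈ 0.955000
step 2 [2y] swap r/1=18/407: DF=(1 − 18/407·(0.955000))/(1+18/407) = 2293/2500 ≈ 0.917200
step 3 [3y] zero: DF = P = 1777/2000 ≈ 0.888500
step 4 [4y] swap r/1=1503/36104: DF=(1 − 1503/36104·(0.955000+0.917200+0.888500))/(1+1503/36104) = 8497/10000 ≈ 0.849700
step 5 [5y] bond c/1=3/200: DF=(348939/400000 − 3/200·(0.955000+0.917200+0.888500+0.849700))/(1+3/200) = 8061/10000 ≈ 0.806100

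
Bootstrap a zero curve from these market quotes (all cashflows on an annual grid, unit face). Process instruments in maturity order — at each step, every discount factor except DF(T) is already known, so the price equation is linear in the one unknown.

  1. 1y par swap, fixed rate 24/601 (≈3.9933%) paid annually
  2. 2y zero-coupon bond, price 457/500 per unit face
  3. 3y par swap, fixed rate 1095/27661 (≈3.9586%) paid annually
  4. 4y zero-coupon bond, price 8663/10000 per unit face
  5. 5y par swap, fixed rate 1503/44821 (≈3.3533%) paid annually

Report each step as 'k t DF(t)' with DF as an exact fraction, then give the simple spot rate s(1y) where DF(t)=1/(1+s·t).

step 1 [1y] swap r/1=24/601: DF=(1 − 24/601·(0))/(1+24/601) = 601/625 ≈ 0.961600
step 2 [2y] zero: DF = P = 457/500 ≈ 0.914000
step 3 [3y] swap r/1=1095/27661: DF=(1 − 1095/27661·(0.961600+0.914000))/(1+1095/27661) = 1781/2000 ≈ 0.890500
step 4 [4y] zero: DF = P = 8663/10000 ≈ 0.866300
step 5 [5y] swap r/1=1503/44821: DF=(1 − 1503/44821·(0.961600+0.914000+0.890500+0.866300))/(1+1503/44821) = 8497/10000 ≈ 0.849700

1 1 601/625
2 2 457/500
3 3 1781/2000
4 4 8663/10000
5 5 8497/10000
s(1y) = (1/(601/625) − 1)/(1) = 24/601 ≈ 3.9933%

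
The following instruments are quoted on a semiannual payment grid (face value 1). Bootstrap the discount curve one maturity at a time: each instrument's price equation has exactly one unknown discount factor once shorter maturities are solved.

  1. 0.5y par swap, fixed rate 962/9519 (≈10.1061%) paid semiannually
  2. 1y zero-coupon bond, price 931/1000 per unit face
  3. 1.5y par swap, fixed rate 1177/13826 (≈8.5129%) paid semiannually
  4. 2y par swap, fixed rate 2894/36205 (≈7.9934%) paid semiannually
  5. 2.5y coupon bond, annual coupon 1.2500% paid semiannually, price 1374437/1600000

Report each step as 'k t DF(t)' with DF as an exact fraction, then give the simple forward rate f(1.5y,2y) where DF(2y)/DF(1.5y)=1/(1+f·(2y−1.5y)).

step 1 [0.5y] swap r/2=481/9519: DF=(1 − 481/9519·(0))/(1+481/9519) = 9519/10000 ≈ 0.951900
step 2 [1y] zero: DF = P = 931/1000 ≈ 0.931000
step 3 [1.5y] swap r/2=1177/27652: DF=(1 − 1177/27652·(0.951900+0.931000))/(1+1177/27652) = 8823/10000 ≈ 0.882300
step 4 [2y] swap r/2=1447/36205: DF=(1 − 1447/36205·(0.951900+0.931000+0.882300))/(1+1447/36205) = 8553/10000 ≈ 0.855300
step 5 [2.5y] bond c/2=1/160: DF=(1374437/1600000 − 1/160·(0.951900+0.931000+0.882300+0.855300))/(1+1/160) = 1039/1250 ≈ 0.831200

1 1/2 9519/10000
2 1 931/1000
3 3/2 8823/10000
4 2 8553/10000
5 5/2 1039/1250
f(1.5y,2y) = ((8823/10000)/(8553/10000) − 1)/(1/2) = 180/2851 ≈ 6.3136%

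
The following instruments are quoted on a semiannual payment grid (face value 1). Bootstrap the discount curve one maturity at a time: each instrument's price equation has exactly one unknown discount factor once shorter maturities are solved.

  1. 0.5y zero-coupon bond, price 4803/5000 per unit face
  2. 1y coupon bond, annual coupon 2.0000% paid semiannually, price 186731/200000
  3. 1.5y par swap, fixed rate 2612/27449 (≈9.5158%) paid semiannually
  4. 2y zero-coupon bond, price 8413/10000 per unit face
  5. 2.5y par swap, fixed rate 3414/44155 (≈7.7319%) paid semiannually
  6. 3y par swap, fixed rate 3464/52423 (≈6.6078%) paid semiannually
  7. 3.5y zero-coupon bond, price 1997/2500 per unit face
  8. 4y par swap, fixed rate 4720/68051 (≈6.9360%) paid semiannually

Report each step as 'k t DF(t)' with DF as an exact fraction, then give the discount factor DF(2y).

step 1 [0.5y] zero: DF = P = 4803/5000 ≈ 0.960600
step 2 [1y] bond c/2=1/100: DF=(186731/200000 − 1/100·(0.960600))/(1+1/100) = 9149/10000 ≈ 0.914900
step 3 [1.5y] swap r/2=1306/27449: DF=(1 − 1306/27449·(0.960600+0.914900))/(1+1306/27449) = 4347/5000 ≈ 0.869400
step 4 [2y] zero: DF = P = 8413/10000 ≈ 0.841300
step 5 [2.5y] swap r/2=1707/44155: DF=(1 − 1707/44155·(0.960600+0.914900+0.869400+0.841300))/(1+1707/44155) = 8293/10000 ≈ 0.829300
step 6 [3y] swap r/2=1732/52423: DF=(1 − 1732/52423·(0.960600+0.914900+0.869400+0.841300+0.829300))/(1+1732/52423) = 2067/2500 ≈ 0.826800
step 7 [3.5y] zero: DF = P = 1997/2500 ≈ 0.798800
step 8 [4y] swap r/2=2360/68051: DF=(1 − 2360/68051·(0.960600+0.914900+0.869400+0.841300+0.829300+0.826800+0.798800))/(1+2360/68051) = 191/250 ≈ 0.764000

1 1/2 4803/5000
2 1 9149/10000
3 3/2 4347/5000
4 2 8413/10000
5 5/2 8293/10000
6 3 2067/2500
7 7/2 1997/2500
8 4 191/250
DF(2y) = 8413/10000 ≈ 0.841300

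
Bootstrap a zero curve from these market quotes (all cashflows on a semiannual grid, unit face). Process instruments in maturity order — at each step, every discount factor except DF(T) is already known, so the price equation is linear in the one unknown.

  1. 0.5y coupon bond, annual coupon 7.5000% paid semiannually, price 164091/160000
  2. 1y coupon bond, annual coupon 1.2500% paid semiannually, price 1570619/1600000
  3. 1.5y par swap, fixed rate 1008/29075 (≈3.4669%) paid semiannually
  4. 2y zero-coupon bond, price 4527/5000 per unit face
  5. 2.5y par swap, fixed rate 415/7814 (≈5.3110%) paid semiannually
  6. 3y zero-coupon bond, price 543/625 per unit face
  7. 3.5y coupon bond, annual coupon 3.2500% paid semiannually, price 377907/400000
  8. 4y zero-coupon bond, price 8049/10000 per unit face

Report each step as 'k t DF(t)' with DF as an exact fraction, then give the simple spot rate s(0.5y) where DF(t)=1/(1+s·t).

step 1 [0.5y] bond c/2=3/80: DF=(164091/160000 − 3/80·(0))/(1+3/80) = 1977/2000 ≈ 0.988500
step 2 [1y] bond c/2=1/160: DF=(1570619/1600000 − 1/160·(0.988500))/(1+1/160) = 4847/5000 ≈ 0.969400
step 3 [1.5y] swap r/2=504/29075: DF=(1 − 504/29075·(0.988500+0.969400))/(1+504/29075) = 1187/1250 ≈ 0.949600
step 4 [2y] zero: DF = P = 4527/5000 ≈ 0.905400
step 5 [2.5y] swap r/2=415/15628: DF=(1 − 415/15628·(0.988500+0.969400+0.949600+0.905400))/(1+415/15628) = 1751/2000 ≈ 0.875500
step 6 [3y] zero: DF = P = 543/625 ≈ 0.868800
step 7 [3.5y] bond c/2=13/800: DF=(377907/400000 − 13/800·(0.988500+0.969400+0.949600+0.905400+0.875500+0.868800))/(1+13/800) = 1051/1250 ≈ 0.840800
step 8 [4y] zero: DF = P = 8049/10000 ≈ 0.804900

1 1/2 1977/2000
2 1 4847/5000
3 3/2 1187/1250
4 2 4527/5000
5 5/2 1751/2000
6 3 543/625
7 7/2 1051/1250
8 4 8049/10000
s(0.5y) = (1/(1977/2000) − 1)/(1/2) = 46/1977 ≈ 2.3268%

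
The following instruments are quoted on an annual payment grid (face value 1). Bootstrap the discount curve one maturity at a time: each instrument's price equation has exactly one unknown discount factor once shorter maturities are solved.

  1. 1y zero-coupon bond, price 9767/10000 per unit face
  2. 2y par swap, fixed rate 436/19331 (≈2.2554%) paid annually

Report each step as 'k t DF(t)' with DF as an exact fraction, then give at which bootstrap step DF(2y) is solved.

step 1 [1y] zero: DF = P = 9767/10000 ≈ 0.976700
step 2 [2y] swap r/1=436/19331: DF=(1 − 436/19331·(0.976700))/(1+436/19331) = 2391/2500 ≈ 0.956400

1 1 9767/10000
2 2 2391/2500
DF(2y) is solved at step 2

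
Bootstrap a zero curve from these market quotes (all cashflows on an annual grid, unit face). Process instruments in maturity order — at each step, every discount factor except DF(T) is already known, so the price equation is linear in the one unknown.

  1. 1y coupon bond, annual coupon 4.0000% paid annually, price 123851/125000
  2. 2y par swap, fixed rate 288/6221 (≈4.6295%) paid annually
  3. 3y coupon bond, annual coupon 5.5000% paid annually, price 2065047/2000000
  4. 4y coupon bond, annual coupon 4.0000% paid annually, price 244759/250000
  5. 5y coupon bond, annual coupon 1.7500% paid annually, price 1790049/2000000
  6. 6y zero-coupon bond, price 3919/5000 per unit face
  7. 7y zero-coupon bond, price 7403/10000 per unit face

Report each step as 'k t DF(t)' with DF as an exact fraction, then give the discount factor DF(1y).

step 1 [1y] bond c/1=1/25: DF=(123851/125000 − 1/25·(0))/(1+1/25) = 9527/10000 ≈ 0.952700
step 2 [2y] swap r/1=288/6221: DF=(1 − 288/6221·(0.952700))/(1+288/6221) = 571/625 ≈ 0.913600
step 3 [3y] bond c/1=11/200: DF=(2065047/2000000 − 11/200·(0.952700+0.913600))/(1+11/200) = 4407/5000 ≈ 0.881400
step 4 [4y] bond c/1=1/25: DF=(244759/250000 − 1/25·(0.952700+0.913600+0.881400))/(1+1/25) = 8357/10000 ≈ 0.835700
step 5 [5y] bond c/1=7/400: DF=(1790049/2000000 − 7/400·(0.952700+0.913600+0.881400+0.835700))/(1+7/400) = 409/500 ≈ 0.818000
step 6 [6y] zero: DF = P = 3919/5000 ≈ 0.783800
step 7 [7y] zero: DF = P = 7403/10000 ≈ 0.740300

1 1 9527/10000
2 2 571/625
3 3 4407/5000
4 4 8357/10000
5 5 409/500
6 6 3919/5000
7 7 7403/10000
DF(1y) = 9527/10000 ≈ 0.952700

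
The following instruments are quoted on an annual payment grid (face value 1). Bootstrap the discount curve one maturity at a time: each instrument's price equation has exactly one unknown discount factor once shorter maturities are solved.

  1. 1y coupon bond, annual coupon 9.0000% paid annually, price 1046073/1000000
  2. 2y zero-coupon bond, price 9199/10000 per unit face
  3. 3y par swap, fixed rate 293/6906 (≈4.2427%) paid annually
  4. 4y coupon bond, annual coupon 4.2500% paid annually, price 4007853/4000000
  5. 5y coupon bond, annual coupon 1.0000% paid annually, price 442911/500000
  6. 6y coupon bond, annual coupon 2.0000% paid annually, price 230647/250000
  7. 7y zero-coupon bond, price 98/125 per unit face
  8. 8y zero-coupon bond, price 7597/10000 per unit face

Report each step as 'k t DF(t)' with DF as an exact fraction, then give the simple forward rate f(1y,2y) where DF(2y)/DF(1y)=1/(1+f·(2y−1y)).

1 1 9597/10000
2 2 9199/10000
3 3 2207/2500
4 4 1697/2000
5 5 8413/10000
6 6 2043/2500
7 7 98/125
8 8 7597/10000
f(1y,2y) = ((9597/10000)/(9199/10000) − 1)/(1) = 398/9199 ≈ 4.3266%

step 1 [1y] bond c/1=9/100: DF=(1046073/1000000 − 9/100·(0))/(1+9/100) = 9597/10000 ≈ 0.959700
step 2 [2y] zero: DF = P = 9199/10000 ≈ 0.919900
step 3 [3y] swap r/1=293/6906: DF=(1 − 293/6906·(0.959700+0.919900))/(1+293/6906) = 2207/2500 ≈ 0.882800
step 4 [4y] bond c/1=17/400: DF=(4007853/4000000 − 17/400·(0.959700+0.919900+0.882800))/(1+17/400) = 1697/2000 ≈ 0.848500
step 5 [5y] bond c/1=1/100: DF=(442911/500000 − 1/100·(0.959700+0.919900+0.882800+0.848500))/(1+1/100) = 8413/10000 ≈ 0.841300
step 6 [6y] bond c/1=1/50: DF=(230647/250000 − 1/50·(0.959700+0.919900+0.882800+0.848500+0.841300))/(1+1/50) = 2043/2500 ≈ 0.817200
step 7 [7y] zero: DF = P = 98/125 ≈ 0.784000
step 8 [8y] zero: DF = P = 7597/10000 ≈ 0.759700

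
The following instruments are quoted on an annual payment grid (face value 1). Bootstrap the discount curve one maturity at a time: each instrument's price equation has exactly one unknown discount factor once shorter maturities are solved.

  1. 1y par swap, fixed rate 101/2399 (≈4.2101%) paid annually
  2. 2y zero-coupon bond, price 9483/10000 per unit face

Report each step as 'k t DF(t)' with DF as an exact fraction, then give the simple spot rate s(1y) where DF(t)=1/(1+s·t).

1 1 2399/2500
2 2 9483/10000
s(1y) = (1/(2399/2500) − 1)/(1) = 101/2399 ≈ 4.2101%

step 1 [1y] swap r/1=101/2399: DF=(1 − 101/2399·(0))/(1+101/2399) = 2399/2500 ≈ 0.959600
step 2 [2y] zero: DF = P = 9483/10000 ≈ 0.948300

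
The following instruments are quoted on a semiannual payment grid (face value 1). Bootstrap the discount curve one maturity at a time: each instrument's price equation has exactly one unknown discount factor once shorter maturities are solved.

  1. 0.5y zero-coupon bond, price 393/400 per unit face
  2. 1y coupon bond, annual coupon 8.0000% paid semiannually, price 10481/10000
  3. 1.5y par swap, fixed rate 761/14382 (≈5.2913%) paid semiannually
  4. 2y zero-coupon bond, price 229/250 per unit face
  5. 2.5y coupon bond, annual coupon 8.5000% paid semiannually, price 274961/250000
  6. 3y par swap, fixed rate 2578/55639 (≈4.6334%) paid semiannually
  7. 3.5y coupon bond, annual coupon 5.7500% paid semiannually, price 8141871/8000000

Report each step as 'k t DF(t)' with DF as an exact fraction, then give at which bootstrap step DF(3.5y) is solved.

1 1/2 393/400
2 1 97/100
3 3/2 9239/10000
4 2 229/250
5 5/2 2251/2500
6 3 8711/10000
7 7/2 4169/5000
DF(3.5y) is solved at step 7

step 1 [0.5y] zero: DF = P = 393/400 ≈ 0.982500
step 2 [1y] bond c/2=1/25: DF=(10481/10000 − 1/25·(0.982500))/(1+1/25) = 97/100 ≈ 0.970000
step 3 [1.5y] swap r/2=761/28764: DF=(1 − 761/28764·(0.982500+0.970000))/(1+761/28764) = 9239/10000 ≈ 0.923900
step 4 [2y] zero: DF = P = 229/250 ≈ 0.916000
step 5 [2.5y] bond c/2=17/400: DF=(274961/250000 − 17/400·(0.982500+0.970000+0.923900+0.916000))/(1+17/400) = 2251/2500 ≈ 0.900400
step 6 [3y] swap r/2=1289/55639: DF=(1 − 1289/55639·(0.982500+0.970000+0.923900+0.916000+0.900400))/(1+1289/55639) = 8711/10000 ≈ 0.871100
step 7 [3.5y] bond c/2=23/800: DF=(8141871/8000000 − 23/800·(0.982500+0.970000+0.923900+0.916000+0.900400+0.871100))/(1+23/800) = 4169/5000 ≈ 0.833800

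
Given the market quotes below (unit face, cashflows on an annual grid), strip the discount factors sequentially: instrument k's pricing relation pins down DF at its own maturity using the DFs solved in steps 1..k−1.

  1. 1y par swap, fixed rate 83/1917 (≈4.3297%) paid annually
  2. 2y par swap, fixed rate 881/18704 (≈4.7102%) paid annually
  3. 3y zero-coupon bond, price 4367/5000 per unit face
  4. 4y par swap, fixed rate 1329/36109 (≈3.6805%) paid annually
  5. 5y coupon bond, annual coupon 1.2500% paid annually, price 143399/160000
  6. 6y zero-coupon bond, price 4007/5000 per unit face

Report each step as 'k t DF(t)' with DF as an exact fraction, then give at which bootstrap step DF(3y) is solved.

step 1 [1y] swap r/1=83/1917: DF=(1 − 83/1917·(0))/(1+83/1917) = 1917/2000 ≈ 0.958500
step 2 [2y] swap r/1=881/18704: DF=(1 − 881/18704·(0.958500))/(1+881/18704) = 9119/10000 ≈ 0.911900
step 3 [3y] zero: DF = P = 4367/5000 ≈ 0.873400
step 4 [4y] swap r/1=1329/36109: DF=(1 − 1329/36109·(0.958500+0.911900+0.873400))/(1+1329/36109) = 8671/10000 ≈ 0.867100
step 5 [5y] bond c/1=1/80: DF=(143399/160000 − 1/80·(0.958500+0.911900+0.873400+0.867100))/(1+1/80) = 4203/5000 ≈ 0.840600
step 6 [6y] zero: DF = P = 4007/5000 ≈ 0.801400

1 1 1917/2000
2 2 9119/10000
3 3 4367/5000
4 4 8671/10000
5 5 4203/5000
6 6 4007/5000
DF(3y) is solved at step 3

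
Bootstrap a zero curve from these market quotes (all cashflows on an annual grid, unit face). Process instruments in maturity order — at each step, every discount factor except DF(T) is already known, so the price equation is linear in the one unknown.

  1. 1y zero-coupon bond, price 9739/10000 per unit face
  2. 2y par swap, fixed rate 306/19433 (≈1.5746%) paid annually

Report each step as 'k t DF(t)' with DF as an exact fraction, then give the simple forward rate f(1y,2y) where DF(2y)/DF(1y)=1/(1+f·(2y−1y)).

1 1 9739/10000
2 2 4847/5000
f(1y,2y) = ((9739/10000)/(4847/5000) − 1)/(1) = 45/9694 ≈ 0.4642%

step 1 [1y] zero: DF = P = 9739/10000 ≈ 0.973900
step 2 [2y] swap r/1=306/19433: DF=(1 − 306/19433·(0.973900))/(1+306/19433) = 4847/5000 ≈ 0.969400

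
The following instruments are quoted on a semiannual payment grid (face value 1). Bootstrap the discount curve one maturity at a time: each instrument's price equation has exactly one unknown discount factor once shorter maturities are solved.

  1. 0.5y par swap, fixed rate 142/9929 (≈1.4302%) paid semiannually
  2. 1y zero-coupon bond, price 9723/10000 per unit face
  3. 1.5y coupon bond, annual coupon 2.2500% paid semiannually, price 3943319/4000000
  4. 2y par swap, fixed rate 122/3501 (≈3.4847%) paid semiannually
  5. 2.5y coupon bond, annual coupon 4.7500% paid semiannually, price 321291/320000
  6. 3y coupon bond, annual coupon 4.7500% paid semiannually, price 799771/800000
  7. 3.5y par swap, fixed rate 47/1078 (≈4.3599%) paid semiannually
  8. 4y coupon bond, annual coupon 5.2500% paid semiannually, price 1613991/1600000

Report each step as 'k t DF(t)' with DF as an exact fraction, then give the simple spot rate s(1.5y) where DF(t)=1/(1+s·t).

1 1/2 9929/10000
2 1 9723/10000
3 3/2 953/1000
4 2 9329/10000
5 5/2 4457/5000
6 3 1733/2000
7 7/2 859/1000
8 4 327/400
s(1.5y) = (1/(953/1000) − 1)/(3/2) = 94/2859 ≈ 3.2879%

step 1 [0.5y] swap r/2=71/9929: DF=(1 − 71/9929·(0))/(1+71/9929) = 9929/10000 ≈ 0.992900
step 2 [1y] zero: DF = P = 9723/10000 ≈ 0.972300
step 3 [1.5y] bond c/2=9/800: DF=(3943319/4000000 − 9/800·(0.992900+0.972300))/(1+9/800) = 953/1000 ≈ 0.953000
step 4 [2y] swap r/2=61/3501: DF=(1 − 61/3501·(0.992900+0.972300+0.953000))/(1+61/3501) = 9329/10000 ≈ 0.932900
step 5 [2.5y] bond c/2=19/800: DF=(321291/320000 − 19/800·(0.992900+0.972300+0.953000+0.932900))/(1+19/800) = 4457/5000 ≈ 0.891400
step 6 [3y] bond c/2=19/800: DF=(799771/800000 − 19/800·(0.992900+0.972300+0.953000+0.932900+0.891400))/(1+19/800) = 1733/2000 ≈ 0.866500
step 7 [3.5y] swap r/2=47/2156: DF=(1 − 47/2156·(0.992900+0.972300+0.953000+0.932900+0.891400+0.866500))/(1+47/2156) = 859/1000 ≈ 0.859000
step 8 [4y] bond c/2=21/800: DF=(1613991/1600000 − 21/800·(0.992900+0.972300+0.953000+0.932900+0.891400+0.866500+0.859000))/(1+21/800) = 327/400 ≈ 0.817500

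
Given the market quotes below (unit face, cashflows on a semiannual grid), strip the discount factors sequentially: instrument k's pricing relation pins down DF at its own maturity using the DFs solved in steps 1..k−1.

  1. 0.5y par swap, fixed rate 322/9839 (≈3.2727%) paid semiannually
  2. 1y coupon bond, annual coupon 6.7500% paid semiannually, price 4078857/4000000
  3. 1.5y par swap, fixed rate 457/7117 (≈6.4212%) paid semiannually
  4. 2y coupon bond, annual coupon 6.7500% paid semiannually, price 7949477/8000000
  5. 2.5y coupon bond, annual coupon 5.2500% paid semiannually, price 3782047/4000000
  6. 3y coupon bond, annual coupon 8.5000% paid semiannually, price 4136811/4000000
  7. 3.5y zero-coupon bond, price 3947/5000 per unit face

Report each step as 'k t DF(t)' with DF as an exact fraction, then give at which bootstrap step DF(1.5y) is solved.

1 1/2 9839/10000
2 1 9543/10000
3 3/2 4543/5000
4 2 8683/10000
5 5/2 8263/10000
6 3 8069/10000
7 7/2 3947/5000
DF(1.5y) is solved at step 3

step 1 [0.5y] swap r/2=161/9839: DF=(1 − 161/9839·(0))/(1+161/9839) = 9839/10000 ≈ 0.983900
step 2 [1y] bond c/2=27/800: DF=(4078857/4000000 − 27/800·(0.983900))/(1+27/800) = 9543/10000 ≈ 0.954300
step 3 [1.5y] swap r/2=457/14234: DF=(1 − 457/14234·(0.983900+0.954300))/(1+457/14234) = 4543/5000 ≈ 0.908600
step 4 [2y] bond c/2=27/800: DF=(7949477/8000000 − 27/800·(0.983900+0.954300+0.908600))/(1+27/800) = 8683/10000 ≈ 0.868300
step 5 [2.5y] bond c/2=21/800: DF=(3782047/4000000 − 21/800·(0.983900+0.954300+0.908600+0.868300))/(1+21/800) = 8263/10000 ≈ 0.826300
step 6 [3y] bond c/2=17/400: DF=(4136811/4000000 − 17/400·(0.983900+0.954300+0.908600+0.868300+0.826300))/(1+17/400) = 8069/10000 ≈ 0.806900
step 7 [3.5y] zero: DF = P = 3947/5000 ≈ 0.789400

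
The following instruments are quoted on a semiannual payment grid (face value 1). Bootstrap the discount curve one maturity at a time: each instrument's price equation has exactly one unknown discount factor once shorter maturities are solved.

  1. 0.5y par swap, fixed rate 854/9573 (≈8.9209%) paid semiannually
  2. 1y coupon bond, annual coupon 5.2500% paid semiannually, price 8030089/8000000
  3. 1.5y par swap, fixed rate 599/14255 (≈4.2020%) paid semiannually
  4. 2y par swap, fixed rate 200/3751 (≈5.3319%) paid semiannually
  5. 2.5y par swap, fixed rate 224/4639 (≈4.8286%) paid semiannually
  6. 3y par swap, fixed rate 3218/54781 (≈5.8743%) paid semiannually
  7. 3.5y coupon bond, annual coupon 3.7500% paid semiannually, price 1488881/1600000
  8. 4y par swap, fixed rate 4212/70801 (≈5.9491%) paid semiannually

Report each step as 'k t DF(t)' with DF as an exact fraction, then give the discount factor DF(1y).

1 1/2 9573/10000
2 1 596/625
3 3/2 9401/10000
4 2 9/10
5 5/2 111/125
6 3 8391/10000
7 7/2 4063/5000
8 4 3947/5000
DF(1y) = 596/625 ≈ 0.953600

step 1 [0.5y] swap r/2=427/9573: DF=(1 − 427/9573·(0))/(1+427/9573) = 9573/10000 ≈ 0.957300
step 2 [1y] bond c/2=21/800: DF=(8030089/8000000 − 21/800·(0.957300))/(1+21/800) = 596/625 ≈ 0.953600
step 3 [1.5y] swap r/2=599/28510: DF=(1 − 599/28510·(0.957300+0.953600))/(1+599/28510) = 9401/10000 ≈ 0.940100
step 4 [2y] swap r/2=100/3751: DF=(1 − 100/3751·(0.957300+0.953600+0.940100))/(1+100/3751) = 9/10 ≈ 0.900000
step 5 [2.5y] swap r/2=112/4639: DF=(1 − 112/4639·(0.957300+0.953600+0.940100+0.900000))/(1+112/4639) = 111/125 ≈ 0.888000
step 6 [3y] swap r/2=1609/54781: DF=(1 − 1609/54781·(0.957300+0.953600+0.940100+0.900000+0.888000))/(1+1609/54781) = 8391/10000 ≈ 0.839100
step 7 [3.5y] bond c/2=3/160: DF=(1488881/1600000 − 3/160·(0.957300+0.953600+0.940100+0.900000+0.888000+0.839100))/(1+3/160) = 4063/5000 ≈ 0.812600
step 8 [4y] swap r/2=2106/70801: DF=(1 − 2106/70801·(0.957300+0.953600+0.940100+0.900000+0.888000+0.839100+0.812600))/(1+2106/70801) = 3947/5000 ≈ 0.789400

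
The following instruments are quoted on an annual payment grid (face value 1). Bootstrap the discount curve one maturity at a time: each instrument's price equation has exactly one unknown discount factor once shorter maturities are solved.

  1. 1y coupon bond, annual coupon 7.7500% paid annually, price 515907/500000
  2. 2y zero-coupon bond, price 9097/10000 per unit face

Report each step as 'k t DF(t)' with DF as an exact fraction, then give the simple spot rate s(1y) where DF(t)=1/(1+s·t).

step 1 [1y] bond c/1=31/400: DF=(515907/500000 − 31/400·(0))/(1+31/400) = 1197/1250 ≈ 0.957600
step 2 [2y] zero: DF = P = 9097/10000 ≈ 0.909700

1 1 1197/1250
2 2 9097/10000
s(1y) = (1/(1197/1250) − 1)/(1) = 53/1197 ≈ 4.4277%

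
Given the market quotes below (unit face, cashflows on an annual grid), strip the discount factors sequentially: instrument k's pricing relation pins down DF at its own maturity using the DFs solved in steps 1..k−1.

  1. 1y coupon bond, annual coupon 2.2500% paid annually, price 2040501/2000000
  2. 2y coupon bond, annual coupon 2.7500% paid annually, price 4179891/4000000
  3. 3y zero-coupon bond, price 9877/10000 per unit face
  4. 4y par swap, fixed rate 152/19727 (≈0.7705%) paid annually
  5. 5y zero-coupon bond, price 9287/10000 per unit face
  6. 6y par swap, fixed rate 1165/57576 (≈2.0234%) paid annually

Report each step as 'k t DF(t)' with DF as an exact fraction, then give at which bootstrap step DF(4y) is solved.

step 1 [1y] bond c/1=9/400: DF=(2040501/2000000 − 9/400·(0))/(1+9/400) = 4989/5000 ≈ 0.997800
step 2 [2y] bond c/1=11/400: DF=(4179891/4000000 − 11/400·(0.997800))/(1+11/400) = 9903/10000 ≈ 0.990300
step 3 [3y] zero: DF = P = 9877/10000 ≈ 0.987700
step 4 [4y] swap r/1=152/19727: DF=(1 − 152/19727·(0.997800+0.990300+0.987700))/(1+152/19727) = 606/625 ≈ 0.969600
step 5 [5y] zero: DF = P = 9287/10000 ≈ 0.928700
step 6 [6y] swap r/1=1165/57576: DF=(1 − 1165/57576·(0.997800+0.990300+0.987700+0.969600+0.928700))/(1+1165/57576) = 1767/2000 ≈ 0.883500

1 1 4989/5000
2 2 9903/10000
3 3 9877/10000
4 4 606/625
5 5 9287/10000
6 6 1767/2000
DF(4y) is solved at step 4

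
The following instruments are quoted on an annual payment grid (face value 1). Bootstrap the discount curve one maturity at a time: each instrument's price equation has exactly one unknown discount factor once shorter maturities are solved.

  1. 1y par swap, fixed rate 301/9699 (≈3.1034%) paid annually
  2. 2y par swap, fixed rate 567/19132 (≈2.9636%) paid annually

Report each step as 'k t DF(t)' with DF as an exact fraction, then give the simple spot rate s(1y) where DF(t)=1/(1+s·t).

1 1 9699/10000
2 2 9433/10000
s(1y) = (1/(9699/10000) − 1)/(1) = 301/9699 ≈ 3.1034%

step 1 [1y] swap r/1=301/9699: DF=(1 − 301/9699·(0))/(1+301/9699) = 9699/10000 ≈ 0.969900
step 2 [2y] swap r/1=567/19132: DF=(1 − 567/19132·(0.969900))/(1+567/19132) = 9433/10000 ≈ 0.943300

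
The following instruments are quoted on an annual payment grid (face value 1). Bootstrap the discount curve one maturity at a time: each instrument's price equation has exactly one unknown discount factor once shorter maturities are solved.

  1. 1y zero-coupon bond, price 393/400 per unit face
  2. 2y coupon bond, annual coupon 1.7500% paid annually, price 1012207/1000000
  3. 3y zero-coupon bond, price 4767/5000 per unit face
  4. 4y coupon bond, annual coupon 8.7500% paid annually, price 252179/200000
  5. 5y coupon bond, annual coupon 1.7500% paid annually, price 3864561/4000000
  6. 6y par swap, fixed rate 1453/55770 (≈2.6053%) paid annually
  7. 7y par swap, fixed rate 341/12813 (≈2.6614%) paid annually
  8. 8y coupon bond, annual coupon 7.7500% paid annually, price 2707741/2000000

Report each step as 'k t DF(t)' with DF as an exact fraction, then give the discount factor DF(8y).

step 1 [1y] zero: DF = P = 393/400 ≈ 0.982500
step 2 [2y] bond c/1=7/400: DF=(1012207/1000000 − 7/400·(0.982500))/(1+7/400) = 9779/10000 ≈ 0.977900
step 3 [3y] zero: DF = P = 4767/5000 ≈ 0.953400
step 4 [4y] bond c/1=7/80: DF=(252179/200000 − 7/80·(0.982500+0.977900+0.953400))/(1+7/80) = 37/40 ≈ 0.925000
step 5 [5y] bond c/1=7/400: DF=(3864561/4000000 − 7/400·(0.982500+0.977900+0.953400+0.925000))/(1+7/400) = 1767/2000 ≈ 0.883500
step 6 [6y] swap r/1=1453/55770: DF=(1 − 1453/55770·(0.982500+0.977900+0.953400+0.925000+0.883500))/(1+1453/55770) = 8547/10000 ≈ 0.854700
step 7 [7y] swap r/1=341/12813: DF=(1 − 341/12813·(0.982500+0.977900+0.953400+0.925000+0.883500+0.854700))/(1+341/12813) = 1659/2000 ≈ 0.829500
step 8 [8y] bond c/1=31/400: DF=(2707741/2000000 − 31/400·(0.982500+0.977900+0.953400+0.925000+0.883500+0.854700+0.829500))/(1+31/400) = 7957/10000 ≈ 0.795700

1 1 393/400
2 2 9779/10000
3 3 4767/5000
4 4 37/40
5 5 1767/2000
6 6 8547/10000
7 7 1659/2000
8 8 7957/10000
DF(8y) = 7957/10000 ≈ 0.795700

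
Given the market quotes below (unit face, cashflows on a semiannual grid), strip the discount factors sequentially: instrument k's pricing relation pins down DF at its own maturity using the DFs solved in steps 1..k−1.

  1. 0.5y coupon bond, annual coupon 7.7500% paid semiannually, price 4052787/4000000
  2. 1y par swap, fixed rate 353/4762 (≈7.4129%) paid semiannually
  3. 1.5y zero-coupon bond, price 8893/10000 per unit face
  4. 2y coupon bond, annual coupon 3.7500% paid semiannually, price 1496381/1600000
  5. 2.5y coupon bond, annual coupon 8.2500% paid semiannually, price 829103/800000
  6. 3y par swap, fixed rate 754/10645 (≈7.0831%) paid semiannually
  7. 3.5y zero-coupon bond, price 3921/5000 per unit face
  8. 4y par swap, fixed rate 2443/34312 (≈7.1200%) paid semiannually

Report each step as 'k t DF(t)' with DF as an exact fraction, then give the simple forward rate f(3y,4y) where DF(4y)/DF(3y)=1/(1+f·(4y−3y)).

step 1 [0.5y] bond c/2=31/800: DF=(4052787/4000000 − 31/800·(0))/(1+31/800) = 4877/5000 ≈ 0.975400
step 2 [1y] swap r/2=353/9524: DF=(1 − 353/9524·(0.975400))/(1+353/9524) = 4647/5000 ≈ 0.929400
step 3 [1.5y] zero: DF = P = 8893/10000 ≈ 0.889300
step 4 [2y] bond c/2=3/160: DF=(1496381/1600000 − 3/160·(0.975400+0.929400+0.889300))/(1+3/160) = 4333/5000 ≈ 0.866600
step 5 [2.5y] bond c/2=33/800: DF=(829103/800000 − 33/800·(0.975400+0.929400+0.889300+0.866600))/(1+33/800) = 8503/10000 ≈ 0.850300
step 6 [3y] swap r/2=377/10645: DF=(1 − 377/10645·(0.975400+0.929400+0.889300+0.866600+0.850300))/(1+377/10645) = 1623/2000 ≈ 0.811500
step 7 [3.5y] zero: DF = P = 3921/5000 ≈ 0.784200
step 8 [4y] swap r/2=2443/68624: DF=(1 − 2443/68624·(0.975400+0.929400+0.889300+0.866600+0.850300+0.811500+0.784200))/(1+2443/68624) = 7557/10000 ≈ 0.755700

1 1/2 4877/5000
2 1 4647/5000
3 3/2 8893/10000
4 2 4333/5000
5 5/2 8503/10000
6 3 1623/2000
7 7/2 3921/5000
8 4 7557/10000
f(3y,4y) = ((1623/2000)/(7557/10000) − 1)/(1) = 186/2519 ≈ 7.3839%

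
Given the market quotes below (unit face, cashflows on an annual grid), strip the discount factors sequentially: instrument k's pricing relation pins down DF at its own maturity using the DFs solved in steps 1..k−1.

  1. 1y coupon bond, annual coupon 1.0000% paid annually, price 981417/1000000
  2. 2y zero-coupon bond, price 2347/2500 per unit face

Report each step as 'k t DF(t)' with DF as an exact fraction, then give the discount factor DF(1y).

step 1 [1y] bond c/1=1/100: DF=(981417/1000000 − 1/100·(0))/(1+1/100) = 9717/10000 ≈ 0.971700
step 2 [2y] zero: DF = P = 2347/2500 ≈ 0.938800

1 1 9717/10000
2 2 2347/2500
DF(1y) = 9717/10000 ≈ 0.971700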